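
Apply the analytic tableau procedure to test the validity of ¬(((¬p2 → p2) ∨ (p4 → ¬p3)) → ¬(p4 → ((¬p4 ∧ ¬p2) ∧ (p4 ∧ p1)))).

Not valid

Assume the negation and expand:
Initial set: {¬¬(((¬p2 → p2) ∨ (p4 → ¬p3)) → ¬(p4 → ((¬p4 ∧ ¬p2) ∧ (p4 ∧ p1))))}.
¬¬(((¬p2 → p2) ∨ (p4 → ¬p3)) → ¬(p4 → ((¬p4 ∧ ¬p2) ∧ (p4 ∧ p1)))): β-rule — branch into ¬((¬p2 → p2) ∨ (p4 → ¬p3))  //  ¬(p4 → ((¬p4 ∧ ¬p2) ∧ (p4 ∧ p1))).
  branch 1 (add ¬((¬p2 → p2) ∨ (p4 → ¬p3))):
    ¬((¬p2 → p2) ∨ (p4 → ¬p3)): α-rule — add ¬(¬p2 → p2), ¬(p4 → ¬p3).
    ¬(¬p2 → p2): α-rule — add ¬p2, ¬p2.
    ¬(p4 → ¬p3): α-rule — add p4, ¬¬p3.
    ○ open, literals {p2=F, p3=T, p4=T}.
  branch 2 (add ¬(p4 → ((¬p4 ∧ ¬p2) ∧ (p4 ∧ p1)))):
    ¬(p4 → ((¬p4 ∧ ¬p2) ∧ (p4 ∧ p1))): α-rule — add p4, ¬((¬p4 ∧ ¬p2) ∧ (p4 ∧ p1)).
    ¬((¬p4 ∧ ¬p2) ∧ (p4 ∧ p1)): β-rule — branch into ¬(¬p4 ∧ ¬p2)  //  ¬(p4 ∧ p1).
      branch 2.1 (add ¬(¬p4 ∧ ¬p2)):
        ¬(¬p4 ∧ ¬p2): β-rule — branch into ¬¬p4  //  ¬¬p2.
          branch 2.1.1 (add ¬¬p4):
            ○ open, literals {p4=T}.
          branch 2.1.2 (add ¬¬p2):
            ○ open, literals {p2=T, p4=T}.
      branch 2.2 (add ¬(p4 ∧ p1)):
        ¬(p4 ∧ p1): β-rule — branch into ¬p4  //  ¬p1.
          branch 2.2.1 (add ¬p4):
            × closes — contains both p4 and ¬p4.
          branch 2.2.2 (add ¬p1):
            ○ open, literals {p1=F, p4=T}.
1 branch closed, 4 open.
An open branch gives a countermodel: p2=F, p3=T, p4=T (unmentioned atoms arbitrary); under it the original formula is false.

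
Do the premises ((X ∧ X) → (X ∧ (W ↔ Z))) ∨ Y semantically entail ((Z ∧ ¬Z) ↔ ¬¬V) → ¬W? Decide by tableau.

No

Initial set: {(((X ∧ X) → (X ∧ (W ↔ Z))) ∨ Y); ¬(((Z ∧ ¬Z) ↔ ¬¬V) → ¬W)}.
¬(((Z ∧ ¬Z) ↔ ¬¬V) → ¬W): α-rule — add ((Z ∧ ¬Z) ↔ ¬¬V), ¬¬W.
(((X ∧ X) → (X ∧ (W ↔ Z))) ∨ Y): β-rule — branch into ((X ∧ X) → (X ∧ (W ↔ Z)))  //  Y.
  branch 1 (add ((X ∧ X) → (X ∧ (W ↔ Z)))):
    ((Z ∧ ¬Z) ↔ ¬¬V): β-rule — branch into (Z ∧ ¬Z), ¬¬V  //  ¬(Z ∧ ¬Z), ¬¬¬V.
      branch 1.1 (add (Z ∧ ¬Z), ¬¬V):
        (Z ∧ ¬Z): α-rule — add Z, ¬Z.
        × closes — contains both Z and ¬Z.
      branch 1.2 (add ¬(Z ∧ ¬Z), ¬¬¬V):
        ¬¬¬V: drop double negation, giving ¬V.
        ((X ∧ X) → (X ∧ (W ↔ Z))): β-rule — branch into ¬(X ∧ X)  //  (X ∧ (W ↔ Z)).
          branch 1.2.1 (add ¬(X ∧ X)):
            ¬(Z ∧ ¬Z): β-rule — branch into ¬Z  //  ¬¬Z.
              branch 1.2.1.1 (add ¬Z):
                ¬(X ∧ X): β-rule — branch into ¬X  //  ¬X.
                  branch 1.2.1.1.1 (add ¬X):
                    ○ open, literals {V=F, W=T, X=F, Z=F}.
                  branch 1.2.1.1.2 (add ¬X):
                    ○ open, literals {V=F, W=T, X=F, Z=F}.
              branch 1.2.1.2 (add ¬¬Z):
                ¬(X ∧ X): β-rule — branch into ¬X  //  ¬X.
                  branch 1.2.1.2.1 (add ¬X):
                    ○ open, literals {V=F, W=T, X=F, Z=T}.
                  branch 1.2.1.2.2 (add ¬X):
                    ○ open, literals {V=F, W=T, X=F, Z=T}.
          branch 1.2.2 (add (X ∧ (W ↔ Z))):
            (X ∧ (W ↔ Z)): α-rule — add X, (W ↔ Z).
            ¬(Z ∧ ¬Z): β-rule — branch into ¬Z  //  ¬¬Z.
              branch 1.2.2.1 (add ¬Z):
                (W ↔ Z): β-rule — branch into W, Z  //  ¬W, ¬Z.
                  branch 1.2.2.1.1 (add W, Z):
                    × closes — contains both Z and ¬Z.
                  branch 1.2.2.1.2 (add ¬W, ¬Z):
                    × closes — contains both W and ¬W.
              branch 1.2.2.2 (add ¬¬Z):
                (W ↔ Z): β-rule — branch into W, Z  //  ¬W, ¬Z.
                  branch 1.2.2.2.1 (add W, Z):
                    ○ open, literals {V=F, W=T, X=T, Z=T}.
                  branch 1.2.2.2.2 (add ¬W, ¬Z):
                    × closes — contains both W and ¬W.
  branch 2 (add Y):
    ((Z ∧ ¬Z) ↔ ¬¬V): β-rule — branch into (Z ∧ ¬Z), ¬¬V  //  ¬(Z ∧ ¬Z), ¬¬¬V.
      branch 2.1 (add (Z ∧ ¬Z), ¬¬V):
        (Z ∧ ¬Z): α-rule — add Z, ¬Z.
        × closes — contains both Z and ¬Z.
      branch 2.2 (add ¬(Z ∧ ¬Z), ¬¬¬V):
        ¬¬¬V: drop double negation, giving ¬V.
        ¬(Z ∧ ¬Z): β-rule — branch into ¬Z  //  ¬¬Z.
          branch 2.2.1 (add ¬Z):
            ○ open, literals {V=F, W=T, Y=T, Z=F}.
          branch 2.2.2 (add ¬¬Z):
            ○ open, literals {V=F, W=T, Y=T, Z=T}.
5 branches closed, 7 open.
An open branch gives a countermodel: V=F, W=T, X=F, Z=F (unmentioned atoms arbitrary); the premises hold there but the conclusion fails.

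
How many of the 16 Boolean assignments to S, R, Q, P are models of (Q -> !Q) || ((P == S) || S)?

Initial set: {((Q -> !Q) || ((P == S) || S))}.
((Q -> !Q) || ((P == S) || S)): β-rule — branch into (Q -> !Q)  //  ((P == S) || S).
  branch 1 (add (Q -> !Q)):
    (Q -> !Q): β-rule — branch into !Q  //  !Q.
      branch 1.1 (add !Q):
        ○ open, literals {Q=false}.
      branch 1.2 (add !Q):
        ○ open, literals {Q=false}.
  branch 2 (add ((P == S) || S)):
    ((P == S) || S): β-rule — branch into (P == S)  //  S.
      branch 2.1 (add (P == S)):
        (P == S): β-rule — branch into P, S  //  !P, !S.
          branch 2.1.1 (add P, S):
            ○ open, literals {P=true, S=true}.
          branch 2.1.2 (add !P, !S):
            ○ open, literals {P=false, S=false}.
      branch 2.2 (add S):
        ○ open, literals {S=true}.
0 branches closed, 5 open.
Each open branch fixes some atoms; the unmentioned ones are free. Counting distinct full assignments: branch {Q=false} (S, R, P) contributes 8 new; branch {Q=false} (S, R, P) contributes 0 new; branch {P=true, S=true} (R, Q) contributes 2 new; branch {P=false, S=false} (R, Q) contributes 2 new; branch {S=true} (R, Q, P) contributes 2 new. Total: 14.

14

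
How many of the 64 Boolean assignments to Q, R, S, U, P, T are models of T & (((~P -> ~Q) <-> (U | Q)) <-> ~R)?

16

Initial set: {(T & (((~P -> ~Q) <-> (U | Q)) <-> ~R))}.
(T & (((~P -> ~Q) <-> (U | Q)) <-> ~R)): α-rule — add T, (((~P -> ~Q) <-> (U | Q)) <-> ~R).
(((~P -> ~Q) <-> (U | Q)) <-> ~R): β-rule — branch into ((~P -> ~Q) <-> (U | Q)), ~R  //  ~((~P -> ~Q) <-> (U | Q)), ~~R.
  branch 1 (add ((~P -> ~Q) <-> (U | Q)), ~R):
    ((~P -> ~Q) <-> (U | Q)): β-rule — branch into (~P -> ~Q), (U | Q)  //  ~(~P -> ~Q), ~(U | Q).
      branch 1.1 (add (~P -> ~Q), (U | Q)):
        (~P -> ~Q): β-rule — branch into ~~P  //  ~Q.
          branch 1.1.1 (add ~~P):
            (U | Q): β-rule — branch into U  //  Q.
              branch 1.1.1.1 (add U):
                ○ open, literals {P=1, R=0, T=1, U=1}.
              branch 1.1.1.2 (add Q):
                ○ open, literals {P=1, Q=1, R=0, T=1}.
          branch 1.1.2 (add ~Q):
            (U | Q): β-rule — branch into U  //  Q.
              branch 1.1.2.1 (add U):
                ○ open, literals {Q=0, R=0, T=1, U=1}.
              branch 1.1.2.2 (add Q):
                × closes — contains both Q and ~Q.
      branch 1.2 (add ~(~P -> ~Q), ~(U | Q)):
        ~(~P -> ~Q): α-rule — add ~P, ~~Q.
        ~(U | Q): α-rule — add ~U, ~Q.
        × closes — contains both Q and ~Q.
  branch 2 (add ~((~P -> ~Q) <-> (U | Q)), ~~R):
    ~((~P -> ~Q) <-> (U | Q)): β-rule — branch into (~P -> ~Q), ~(U | Q)  //  ~(~P -> ~Q), (U | Q).
      branch 2.1 (add (~P -> ~Q), ~(U | Q)):
        ~(U | Q): α-rule — add ~U, ~Q.
        (~P -> ~Q): β-rule — branch into ~~P  //  ~Q.
          branch 2.1.1 (add ~~P):
            ○ open, literals {P=1, Q=0, R=1, T=1, U=0}.
          branch 2.1.2 (add ~Q):
            ○ open, literals {Q=0, R=1, T=1, U=0}.
      branch 2.2 (add ~(~P -> ~Q), (U | Q)):
        ~(~P -> ~Q): α-rule — add ~P, ~~Q.
        (U | Q): β-rule — branch into U  //  Q.
          branch 2.2.1 (add U):
            ○ open, literals {P=0, Q=1, R=1, T=1, U=1}.
          branch 2.2.2 (add Q):
            ○ open, literals {P=0, Q=1, R=1, T=1}.
2 branches closed, 7 open.
Each open branch fixes some atoms; the unmentioned ones are free. Counting distinct full assignments: branch {P=1, R=0, T=1, U=1} (Q, S) contributes 4 new; branch {P=1, Q=1, R=0, T=1} (S, U) contributes 2 new; branch {Q=0, R=0, T=1, U=1} (S, P) contributes 2 new; branch {P=1, Q=0, R=1, T=1, U=0} (S) contributes 2 new; branch {Q=0, R=1, T=1, U=0} (S, P) contributes 2 new; branch {P=0, Q=1, R=1, T=1, U=1} (S) contributes 2 new; branch {P=0, Q=1, R=1, T=1} (S, U) contributes 2 new. Total: 16.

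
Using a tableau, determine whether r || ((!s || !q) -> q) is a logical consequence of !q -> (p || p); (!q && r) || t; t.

No

Initial set: {T (!q -> (p || p)); T ((!q && r) || t); T t; F (r || ((!s || !q) -> q))}.
F (r || ((!s || !q) -> q)): α-rule — add F r, F ((!s || !q) -> q).
F ((!s || !q) -> q): α-rule — add T (!s || !q), F q.
T (!q -> (p || p)): β-rule — branch into F !q  //  T (p || p).
  branch 1 (add F !q):
    × closes — contains both q and !q.
  branch 2 (add T (p || p)):
    T ((!q && r) || t): β-rule — branch into T (!q && r)  //  T t.
      branch 2.1 (add T (!q && r)):
        T (!q && r): α-rule — add T !q, T r.
        × closes — contains both r and !r.
      branch 2.2 (add T t):
        T (!s || !q): β-rule — branch into T !s  //  T !q.
          branch 2.2.1 (add T !s):
            T (p || p): β-rule — branch into T p  //  T p.
              branch 2.2.1.1 (add T p):
                ○ open, literals {p=1, q=0, r=0, s=0, t=1}.
              branch 2.2.1.2 (add T p):
                ○ open, literals {p=1, q=0, r=0, s=0, t=1}.
          branch 2.2.2 (add T !q):
            T (p || p): β-rule — branch into T p  //  T p.
              branch 2.2.2.1 (add T p):
                ○ open, literals {p=1, q=0, r=0, t=1}.
              branch 2.2.2.2 (add T p):
                ○ open, literals {p=1, q=0, r=0, t=1}.
2 branches closed, 4 open.
An open branch gives a countermodel: p=1, q=0, r=0, s=0, t=1 (unmentioned atoms arbitrary); the premises hold there but the conclusion fails.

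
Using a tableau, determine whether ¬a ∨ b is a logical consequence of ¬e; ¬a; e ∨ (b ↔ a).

Initial set: {¬e; ¬a; (e ∨ (b ↔ a)); ¬(¬a ∨ b)}.
¬(¬a ∨ b): α-rule — add ¬¬a, ¬b.
× closes — contains both a and ¬a.
All 1 branch closes.
Every branch closed, so the premises entail the conclusion.

Yes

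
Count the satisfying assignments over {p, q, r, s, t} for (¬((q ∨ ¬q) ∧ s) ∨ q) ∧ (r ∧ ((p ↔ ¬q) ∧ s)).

Initial set: {((¬((q ∨ ¬q) ∧ s) ∨ q) ∧ (r ∧ ((p ↔ ¬q) ∧ s)))}.
((¬((q ∨ ¬q) ∧ s) ∨ q) ∧ (r ∧ ((p ↔ ¬q) ∧ s))): α-rule — add (¬((q ∨ ¬q) ∧ s) ∨ q), (r ∧ ((p ↔ ¬q) ∧ s)).
(r ∧ ((p ↔ ¬q) ∧ s)): α-rule — add r, ((p ↔ ¬q) ∧ s).
((p ↔ ¬q) ∧ s): α-rule — add (p ↔ ¬q), s.
(¬((q ∨ ¬q) ∧ s) ∨ q): β-rule — branch into ¬((q ∨ ¬q) ∧ s)  //  q.
  branch 1 (add ¬((q ∨ ¬q) ∧ s)):
    (p ↔ ¬q): β-rule — branch into p, ¬q  //  ¬p, ¬¬q.
      branch 1.1 (add p, ¬q):
        ¬((q ∨ ¬q) ∧ s): β-rule — branch into ¬(q ∨ ¬q)  //  ¬s.
          branch 1.1.1 (add ¬(q ∨ ¬q)):
            ¬(q ∨ ¬q): α-rule — add ¬q, ¬¬q.
            × closes — contains both q and ¬q.
          branch 1.1.2 (add ¬s):
            × closes — contains both s and ¬s.
      branch 1.2 (add ¬p, ¬¬q):
        ¬((q ∨ ¬q) ∧ s): β-rule — branch into ¬(q ∨ ¬q)  //  ¬s.
          branch 1.2.1 (add ¬(q ∨ ¬q)):
            ¬(q ∨ ¬q): α-rule — add ¬q, ¬¬q.
            × closes — contains both q and ¬q.
          branch 1.2.2 (add ¬s):
            × closes — contains both s and ¬s.
  branch 2 (add q):
    (p ↔ ¬q): β-rule — branch into p, ¬q  //  ¬p, ¬¬q.
      branch 2.1 (add p, ¬q):
        × closes — contains both q and ¬q.
      branch 2.2 (add ¬p, ¬¬q):
        ○ open, literals {p=0, q=1, r=1, s=1}.
5 branches closed, 1 open.
Each open branch fixes some atoms; the unmentioned ones are free. Counting distinct full assignments: branch {p=0, q=1, r=1, s=1} (t) contributes 2 new. Total: 2.

2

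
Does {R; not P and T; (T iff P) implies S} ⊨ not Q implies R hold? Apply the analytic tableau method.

Initial set: {T R; T (not P and T); T ((T iff P) implies S); F (not Q implies R)}.
T (not P and T): α-rule — add T not P, T T.
F (not Q implies R): α-rule — add T not Q, F R.
× closes — contains both R and not R.
All 1 branch closes.
Every branch closed, so the premises entail the conclusion.

Yes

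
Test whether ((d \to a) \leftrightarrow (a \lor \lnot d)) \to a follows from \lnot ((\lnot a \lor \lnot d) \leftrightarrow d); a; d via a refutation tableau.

Initial set: {\lnot ((\lnot a \lor \lnot d) \leftrightarrow d); a; d; \lnot (((d \to a) \leftrightarrow (a \lor \lnot d)) \to a)}.
\lnot (((d \to a) \leftrightarrow (a \lor \lnot d)) \to a): α-rule — add ((d \to a) \leftrightarrow (a \lor \lnot d)), \lnot a.
× closes — contains both a and \lnot a.
All 1 branch closes.
Every branch closed, so the premises entail the conclusion.

Yes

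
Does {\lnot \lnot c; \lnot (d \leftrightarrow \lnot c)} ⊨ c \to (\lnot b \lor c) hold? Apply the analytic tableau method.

Initial set: {\lnot \lnot c; \lnot (d \leftrightarrow \lnot c); \lnot (c \to (\lnot b \lor c))}.
\lnot \lnot c: drop double negation, giving c.
\lnot (c \to (\lnot b \lor c)): α-rule — add c, \lnot (\lnot b \lor c).
\lnot (\lnot b \lor c): α-rule — add \lnot \lnot b, \lnot c.
× closes — contains both c and \lnot c.
All 1 branch closes.
Every branch closed, so the premises entail the conclusion.

Yes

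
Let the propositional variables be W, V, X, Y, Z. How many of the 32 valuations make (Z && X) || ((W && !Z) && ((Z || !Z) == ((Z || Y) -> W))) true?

Initial set: {T ((Z && X) || ((W && !Z) && ((Z || !Z) == ((Z || Y) -> W))))}.
T ((Z && X) || ((W && !Z) && ((Z || !Z) == ((Z || Y) -> W)))): β-rule — branch into T (Z && X)  //  T ((W && !Z) && ((Z || !Z) == ((Z || Y) -> W))).
  branch 1 (add T (Z && X)):
    T (Z && X): α-rule — add T Z, T X.
    ○ open, literals {X=T, Z=T}.
  branch 2 (add T ((W && !Z) && ((Z || !Z) == ((Z || Y) -> W)))):
    T ((W && !Z) && ((Z || !Z) == ((Z || Y) -> W))): α-rule — add T (W && !Z), T ((Z || !Z) == ((Z || Y) -> W)).
    T (W && !Z): α-rule — add T W, T !Z.
    T ((Z || !Z) == ((Z || Y) -> W)): β-rule — branch into T (Z || !Z), T ((Z || Y) -> W)  //  F (Z || !Z), F ((Z || Y) -> W).
      branch 2.1 (add T (Z || !Z), T ((Z || Y) -> W)):
        T (Z || !Z): β-rule — branch into T Z  //  T !Z.
          branch 2.1.1 (add T Z):
            × closes — contains both Z and !Z.
          branch 2.1.2 (add T !Z):
            T ((Z || Y) -> W): β-rule — branch into F (Z || Y)  //  T W.
              branch 2.1.2.1 (add F (Z || Y)):
                F (Z || Y): α-rule — add F Z, F Y.
                ○ open, literals {W=T, Y=F, Z=F}.
              branch 2.1.2.2 (add T W):
                ○ open, literals {W=T, Z=F}.
      branch 2.2 (add F (Z || !Z), F ((Z || Y) -> W)):
        F (Z || !Z): α-rule — add F Z, F !Z.
        × closes — contains both Z and !Z.
2 branches closed, 3 open.
Each open branch fixes some atoms; the unmentioned ones are free. Counting distinct full assignments: branch {X=T, Z=T} (W, V, Y) contributes 8 new; branch {W=T, Y=F, Z=F} (V, X) contributes 4 new; branch {W=T, Z=F} (V, X, Y) contributes 4 new. Total: 16.

16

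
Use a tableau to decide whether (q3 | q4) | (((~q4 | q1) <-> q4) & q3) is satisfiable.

Satisfiable

Initial set: {T ((q3 | q4) | (((~q4 | q1) <-> q4) & q3))}.
T ((q3 | q4) | (((~q4 | q1) <-> q4) & q3)): β-rule — branch into T (q3 | q4)  //  T (((~q4 | q1) <-> q4) & q3).
  branch 1 (add T (q3 | q4)):
    T (q3 | q4): β-rule — branch into T q3  //  T q4.
      branch 1.1 (add T q3):
        ○ open, literals {q3=true}.
      branch 1.2 (add T q4):
        ○ open, literals {q4=true}.
  branch 2 (add T (((~q4 | q1) <-> q4) & q3)):
    T (((~q4 | q1) <-> q4) & q3): α-rule — add T ((~q4 | q1) <-> q4), T q3.
    T ((~q4 | q1) <-> q4): β-rule — branch into T (~q4 | q1), T q4  //  F (~q4 | q1), F q4.
      branch 2.1 (add T (~q4 | q1), T q4):
        T (~q4 | q1): β-rule — branch into T ~q4  //  T q1.
          branch 2.1.1 (add T ~q4):
            × closes — contains both q4 and ~q4.
          branch 2.1.2 (add T q1):
            ○ open, literals {q1=true, q3=true, q4=true}.
      branch 2.2 (add F (~q4 | q1), F q4):
        F (~q4 | q1): α-rule — add F ~q4, F q1.
        × closes — contains both q4 and ~q4.
2 branches closed, 3 open.
An open branch gives a satisfying assignment: q3=true.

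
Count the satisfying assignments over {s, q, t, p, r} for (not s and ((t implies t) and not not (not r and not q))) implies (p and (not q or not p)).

Initial set: {((not s and ((t implies t) and not not (not r and not q))) implies (p and (not q or not p)))}.
((not s and ((t implies t) and not not (not r and not q))) implies (p and (not q or not p))): β-rule — branch into not (not s and ((t implies t) and not not (not r and not q)))  //  (p and (not q or not p)).
  branch 1 (add not (not s and ((t implies t) and not not (not r and not q)))):
    not (not s and ((t implies t) and not not (not r and not q))): β-rule — branch into not not s  //  not ((t implies t) and not not (not r and not q)).
      branch 1.1 (add not not s):
        ○ open, literals {s=T}.
      branch 1.2 (add not ((t implies t) and not not (not r and not q))):
        not ((t implies t) and not not (not r and not q)): β-rule — branch into not (t implies t)  //  not not not (not r and not q).
          branch 1.2.1 (add not (t implies t)):
            not (t implies t): α-rule — add t, not t.
            × closes — contains both t and not t.
          branch 1.2.2 (add not not not (not r and not q)):
            not not not (not r and not q): drop double negation, giving not (not r and not q).
            not (not r and not q): β-rule — branch into not not r  //  not not q.
              branch 1.2.2.1 (add not not r):
                ○ open, literals {r=T}.
              branch 1.2.2.2 (add not not q):
                ○ open, literals {q=T}.
  branch 2 (add (p and (not q or not p))):
    (p and (not q or not p)): α-rule — add p, (not q or not p).
    (not q or not p): β-rule — branch into not q  //  not p.
      branch 2.1 (add not q):
        ○ open, literals {p=T, q=F}.
      branch 2.2 (add not p):
        × closes — contains both p and not p.
2 branches closed, 4 open.
Each open branch fixes some atoms; the unmentioned ones are free. Counting distinct full assignments: branch {s=T} (q, t, p, r) contributes 16 new; branch {r=T} (s, q, t, p) contributes 8 new; branch {q=T} (s, t, p, r) contributes 4 new; branch {p=T, q=F} (s, t, r) contributes 2 new. Total: 30.

30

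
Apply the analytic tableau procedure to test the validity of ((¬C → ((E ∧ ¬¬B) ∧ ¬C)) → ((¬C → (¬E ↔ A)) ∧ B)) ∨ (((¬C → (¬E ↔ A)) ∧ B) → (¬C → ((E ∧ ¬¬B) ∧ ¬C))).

Assume the negation and expand:
Initial set: {¬(((¬C → ((E ∧ ¬¬B) ∧ ¬C)) → ((¬C → (¬E ↔ A)) ∧ B)) ∨ (((¬C → (¬E ↔ A)) ∧ B) → (¬C → ((E ∧ ¬¬B) ∧ ¬C))))}.
¬(((¬C → ((E ∧ ¬¬B) ∧ ¬C)) → ((¬C → (¬E ↔ A)) ∧ B)) ∨ (((¬C → (¬E ↔ A)) ∧ B) → (¬C → ((E ∧ ¬¬B) ∧ ¬C)))): α-rule — add ¬((¬C → ((E ∧ ¬¬B) ∧ ¬C)) → ((¬C → (¬E ↔ A)) ∧ B)), ¬(((¬C → (¬E ↔ A)) ∧ B) → (¬C → ((E ∧ ¬¬B) ∧ ¬C))).
¬((¬C → ((E ∧ ¬¬B) ∧ ¬C)) → ((¬C → (¬E ↔ A)) ∧ B)): α-rule — add (¬C → ((E ∧ ¬¬B) ∧ ¬C)), ¬((¬C → (¬E ↔ A)) ∧ B).
¬(((¬C → (¬E ↔ A)) ∧ B) → (¬C → ((E ∧ ¬¬B) ∧ ¬C))): α-rule — add ((¬C → (¬E ↔ A)) ∧ B), ¬(¬C → ((E ∧ ¬¬B) ∧ ¬C)).
((¬C → (¬E ↔ A)) ∧ B): α-rule — add (¬C → (¬E ↔ A)), B.
¬(¬C → ((E ∧ ¬¬B) ∧ ¬C)): α-rule — add ¬C, ¬((E ∧ ¬¬B) ∧ ¬C).
(¬C → ((E ∧ ¬¬B) ∧ ¬C)): β-rule — branch into ¬¬C  //  ((E ∧ ¬¬B) ∧ ¬C).
  branch 1 (add ¬¬C):
    × closes — contains both C and ¬C.
  branch 2 (add ((E ∧ ¬¬B) ∧ ¬C)):
    ((E ∧ ¬¬B) ∧ ¬C): α-rule — add (E ∧ ¬¬B), ¬C.
    (E ∧ ¬¬B): α-rule — add E, ¬¬B.
    ¬¬B: drop double negation, giving B.
    ¬((¬C → (¬E ↔ A)) ∧ B): β-rule — branch into ¬(¬C → (¬E ↔ A))  //  ¬B.
      branch 2.1 (add ¬(¬C → (¬E ↔ A))):
        ¬(¬C → (¬E ↔ A)): α-rule — add ¬C, ¬(¬E ↔ A).
        (¬C → (¬E ↔ A)): β-rule — branch into ¬¬C  //  (¬E ↔ A).
          branch 2.1.1 (add ¬¬C):
            × closes — contains both C and ¬C.
          branch 2.1.2 (add (¬E ↔ A)):
            ¬((E ∧ ¬¬B) ∧ ¬C): β-rule — branch into ¬(E ∧ ¬¬B)  //  ¬¬C.
              branch 2.1.2.1 (add ¬(E ∧ ¬¬B)):
                ¬(¬E ↔ A): β-rule — branch into ¬E, ¬A  //  ¬¬E, A.
                  branch 2.1.2.1.1 (add ¬E, ¬A):
                    × closes — contains both E and ¬E.
                  branch 2.1.2.1.2 (add ¬¬E, A):
                    (¬E ↔ A): β-rule — branch into ¬E, A  //  ¬¬E, ¬A.
                      branch 2.1.2.1.2.1 (add ¬E, A):
                        × closes — contains both E and ¬E.
                      branch 2.1.2.1.2.2 (add ¬¬E, ¬A):
                        × closes — contains both A and ¬A.
              branch 2.1.2.2 (add ¬¬C):
                × closes — contains both C and ¬C.
      branch 2.2 (add ¬B):
        × closes — contains both B and ¬B.
All 7 branches close.
Every branch closed, so the negation is unsatisfiable and the formula is valid.

Valid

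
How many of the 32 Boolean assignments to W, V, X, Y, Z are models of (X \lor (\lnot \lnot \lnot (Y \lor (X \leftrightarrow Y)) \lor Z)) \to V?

20

Initial set: {((X \lor (\lnot \lnot \lnot (Y \lor (X \leftrightarrow Y)) \lor Z)) \to V)}.
((X \lor (\lnot \lnot \lnot (Y \lor (X \leftrightarrow Y)) \lor Z)) \to V): β-rule — branch into \lnot (X \lor (\lnot \lnot \lnot (Y \lor (X \leftrightarrow Y)) \lor Z))  //  V.
  branch 1 (add \lnot (X \lor (\lnot \lnot \lnot (Y \lor (X \leftrightarrow Y)) \lor Z))):
    \lnot (X \lor (\lnot \lnot \lnot (Y \lor (X \leftrightarrow Y)) \lor Z)): α-rule — add \lnot X, \lnot (\lnot \lnot \lnot (Y \lor (X \leftrightarrow Y)) \lor Z).
    \lnot (\lnot \lnot \lnot (Y \lor (X \leftrightarrow Y)) \lor Z): α-rule — add \lnot \lnot \lnot \lnot (Y \lor (X \leftrightarrow Y)), \lnot Z.
    \lnot \lnot \lnot \lnot (Y \lor (X \leftrightarrow Y)): drop double negation, giving \lnot \lnot (Y \lor (X \leftrightarrow Y)).
    \lnot \lnot (Y \lor (X \leftrightarrow Y)): β-rule — branch into Y  //  (X \leftrightarrow Y).
      branch 1.1 (add Y):
        ○ open, literals {X=F, Y=T, Z=F}.
      branch 1.2 (add (X \leftrightarrow Y)):
        (X \leftrightarrow Y): β-rule — branch into X, Y  //  \lnot X, \lnot Y.
          branch 1.2.1 (add X, Y):
            × closes — contains both X and \lnot X.
          branch 1.2.2 (add \lnot X, \lnot Y):
            ○ open, literals {X=F, Y=F, Z=F}.
  branch 2 (add V):
    ○ open, literals {V=T}.
1 branch closed, 3 open.
Each open branch fixes some atoms; the unmentioned ones are free. Counting distinct full assignments: branch {X=F, Y=T, Z=F} (W, V) contributes 4 new; branch {X=F, Y=F, Z=F} (W, V) contributes 4 new; branch {V=T} (W, X, Y, Z) contributes 12 new. Total: 20.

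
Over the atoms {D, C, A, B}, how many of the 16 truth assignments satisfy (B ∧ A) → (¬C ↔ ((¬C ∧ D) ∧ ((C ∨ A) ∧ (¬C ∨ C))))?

15

Initial set: {((B ∧ A) → (¬C ↔ ((¬C ∧ D) ∧ ((C ∨ A) ∧ (¬C ∨ C)))))}.
((B ∧ A) → (¬C ↔ ((¬C ∧ D) ∧ ((C ∨ A) ∧ (¬C ∨ C))))): β-rule — branch into ¬(B ∧ A)  //  (¬C ↔ ((¬C ∧ D) ∧ ((C ∨ A) ∧ (¬C ∨ C)))).
  branch 1 (add ¬(B ∧ A)):
    ¬(B ∧ A): β-rule — branch into ¬B  //  ¬A.
      branch 1.1 (add ¬B):
        ○ open, literals {B=F}.
      branch 1.2 (add ¬A):
        ○ open, literals {A=F}.
  branch 2 (add (¬C ↔ ((¬C ∧ D) ∧ ((C ∨ A) ∧ (¬C ∨ C))))):
    (¬C ↔ ((¬C ∧ D) ∧ ((C ∨ A) ∧ (¬C ∨ C)))): β-rule — branch into ¬C, ((¬C ∧ D) ∧ ((C ∨ A) ∧ (¬C ∨ C)))  //  ¬¬C, ¬((¬C ∧ D) ∧ ((C ∨ A) ∧ (¬C ∨ C))).
      branch 2.1 (add ¬C, ((¬C ∧ D) ∧ ((C ∨ A) ∧ (¬C ∨ C)))):
        ((¬C ∧ D) ∧ ((C ∨ A) ∧ (¬C ∨ C))): α-rule — add (¬C ∧ D), ((C ∨ A) ∧ (¬C ∨ C)).
        (¬C ∧ D): α-rule — add ¬C, D.
        ((C ∨ A) ∧ (¬C ∨ C)): α-rule — add (C ∨ A), (¬C ∨ C).
        (C ∨ A): β-rule — branch into C  //  A.
          branch 2.1.1 (add C):
            × closes — contains both C and ¬C.
          branch 2.1.2 (add A):
            (¬C ∨ C): β-rule — branch into ¬C  //  C.
              branch 2.1.2.1 (add ¬C):
                ○ open, literals {A=T, C=F, D=T}.
              branch 2.1.2.2 (add C):
                × closes — contains both C and ¬C.
      branch 2.2 (add ¬¬C, ¬((¬C ∧ D) ∧ ((C ∨ A) ∧ (¬C ∨ C)))):
        ¬((¬C ∧ D) ∧ ((C ∨ A) ∧ (¬C ∨ C))): β-rule — branch into ¬(¬C ∧ D)  //  ¬((C ∨ A) ∧ (¬C ∨ C)).
          branch 2.2.1 (add ¬(¬C ∧ D)):
            ¬(¬C ∧ D): β-rule — branch into ¬¬C  //  ¬D.
              branch 2.2.1.1 (add ¬¬C):
                ○ open, literals {C=T}.
              branch 2.2.1.2 (add ¬D):
                ○ open, literals {C=T, D=F}.
          branch 2.2.2 (add ¬((C ∨ A) ∧ (¬C ∨ C))):
            ¬((C ∨ A) ∧ (¬C ∨ C)): β-rule — branch into ¬(C ∨ A)  //  ¬(¬C ∨ C).
              branch 2.2.2.1 (add ¬(C ∨ A)):
                ¬(C ∨ A): α-rule — add ¬C, ¬A.
                × closes — contains both C and ¬C.
              branch 2.2.2.2 (add ¬(¬C ∨ C)):
                ¬(¬C ∨ C): α-rule — add ¬¬C, ¬C.
                × closes — contains both C and ¬C.
4 branches closed, 5 open.
Each open branch fixes some atoms; the unmentioned ones are free. Counting distinct full assignments: branch {B=F} (D, C, A) contributes 8 new; branch {A=F} (D, C, B) contributes 4 new; branch {A=T, C=F, D=T} (B) contributes 1 new; branch {C=T} (D, A, B) contributes 2 new; branch {C=T, D=F} (A, B) contributes 0 new. Total: 15.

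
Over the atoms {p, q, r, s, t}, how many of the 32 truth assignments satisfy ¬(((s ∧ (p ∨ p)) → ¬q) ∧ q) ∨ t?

26

Initial set: {(¬(((s ∧ (p ∨ p)) → ¬q) ∧ q) ∨ t)}.
(¬(((s ∧ (p ∨ p)) → ¬q) ∧ q) ∨ t): β-rule — branch into ¬(((s ∧ (p ∨ p)) → ¬q) ∧ q)  //  t.
  branch 1 (add ¬(((s ∧ (p ∨ p)) → ¬q) ∧ q)):
    ¬(((s ∧ (p ∨ p)) → ¬q) ∧ q): β-rule — branch into ¬((s ∧ (p ∨ p)) → ¬q)  //  ¬q.
      branch 1.1 (add ¬((s ∧ (p ∨ p)) → ¬q)):
        ¬((s ∧ (p ∨ p)) → ¬q): α-rule — add (s ∧ (p ∨ p)), ¬¬q.
        (s ∧ (p ∨ p)): α-rule — add s, (p ∨ p).
        (p ∨ p): β-rule — branch into p  //  p.
          branch 1.1.1 (add p):
            ○ open, literals {p=true, q=true, s=true}.
          branch 1.1.2 (add p):
            ○ open, literals {p=true, q=true, s=true}.
      branch 1.2 (add ¬q):
        ○ open, literals {q=false}.
  branch 2 (add t):
    ○ open, literals {t=true}.
0 branches closed, 4 open.
Each open branch fixes some atoms; the unmentioned ones are free. Counting distinct full assignments: branch {p=true, q=true, s=true} (r, t) contributes 4 new; branch {p=true, q=true, s=true} (r, t) contributes 0 new; branch {q=false} (p, r, s, t) contributes 16 new; branch {t=true} (p, q, r, s) contributes 6 new. Total: 26.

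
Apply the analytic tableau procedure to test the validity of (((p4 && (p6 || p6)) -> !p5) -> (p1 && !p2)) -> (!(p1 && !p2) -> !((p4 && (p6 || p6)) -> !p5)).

Valid

Assume the negation and expand:
Initial set: {!((((p4 && (p6 || p6)) -> !p5) -> (p1 && !p2)) -> (!(p1 && !p2) -> !((p4 && (p6 || p6)) -> !p5)))}.
!((((p4 && (p6 || p6)) -> !p5) -> (p1 && !p2)) -> (!(p1 && !p2) -> !((p4 && (p6 || p6)) -> !p5))): α-rule — add (((p4 && (p6 || p6)) -> !p5) -> (p1 && !p2)), !(!(p1 && !p2) -> !((p4 && (p6 || p6)) -> !p5)).
!(!(p1 && !p2) -> !((p4 && (p6 || p6)) -> !p5)): α-rule — add !(p1 && !p2), !!((p4 && (p6 || p6)) -> !p5).
(((p4 && (p6 || p6)) -> !p5) -> (p1 && !p2)): β-rule — branch into !((p4 && (p6 || p6)) -> !p5)  //  (p1 && !p2).
  branch 1 (add !((p4 && (p6 || p6)) -> !p5)):
    !((p4 && (p6 || p6)) -> !p5): α-rule — add (p4 && (p6 || p6)), !!p5.
    (p4 && (p6 || p6)): α-rule — add p4, (p6 || p6).
    !(p1 && !p2): β-rule — branch into !p1  //  !!p2.
      branch 1.1 (add !p1):
        !!((p4 && (p6 || p6)) -> !p5): β-rule — branch into !(p4 && (p6 || p6))  //  !p5.
          branch 1.1.1 (add !(p4 && (p6 || p6))):
            (p6 || p6): β-rule — branch into p6  //  p6.
              branch 1.1.1.1 (add p6):
                !(p4 && (p6 || p6)): β-rule — branch into !p4  //  !(p6 || p6).
                  branch 1.1.1.1.1 (add !p4):
                    × closes — contains both p4 and !p4.
                  branch 1.1.1.1.2 (add !(p6 || p6)):
                    !(p6 || p6): α-rule — add !p6, !p6.
                    × closes — contains both p6 and !p6.
              branch 1.1.1.2 (add p6):
                !(p4 && (p6 || p6)): β-rule — branch into !p4  //  !(p6 || p6).
                  branch 1.1.1.2.1 (add !p4):
                    × closes — contains both p4 and !p4.
                  branch 1.1.1.2.2 (add !(p6 || p6)):
                    !(p6 || p6): α-rule — add !p6, !p6.
                    × closes — contains both p6 and !p6.
          branch 1.1.2 (add !p5):
            × closes — contains both p5 and !p5.
      branch 1.2 (add !!p2):
        !!((p4 && (p6 || p6)) -> !p5): β-rule — branch into !(p4 && (p6 || p6))  //  !p5.
          branch 1.2.1 (add !(p4 && (p6 || p6))):
            (p6 || p6): β-rule — branch into p6  //  p6.
              branch 1.2.1.1 (add p6):
                !(p4 && (p6 || p6)): β-rule — branch into !p4  //  !(p6 || p6).
                  branch 1.2.1.1.1 (add !p4):
                    × closes — contains both p4 and !p4.
                  branch 1.2.1.1.2 (add !(p6 || p6)):
                    !(p6 || p6): α-rule — add !p6, !p6.
                    × closes — contains both p6 and !p6.
              branch 1.2.1.2 (add p6):
                !(p4 && (p6 || p6)): β-rule — branch into !p4  //  !(p6 || p6).
                  branch 1.2.1.2.1 (add !p4):
                    × closes — contains both p4 and !p4.
                  branch 1.2.1.2.2 (add !(p6 || p6)):
                    !(p6 || p6): α-rule — add !p6, !p6.
                    × closes — contains both p6 and !p6.
          branch 1.2.2 (add !p5):
            × closes — contains both p5 and !p5.
  branch 2 (add (p1 && !p2)):
    (p1 && !p2): α-rule — add p1, !p2.
    !(p1 && !p2): β-rule — branch into !p1  //  !!p2.
      branch 2.1 (add !p1):
        × closes — contains both p1 and !p1.
      branch 2.2 (add !!p2):
        × closes — contains both p2 and !p2.
All 12 branches close.
Every branch closed, so the negation is unsatisfiable and the formula is valid.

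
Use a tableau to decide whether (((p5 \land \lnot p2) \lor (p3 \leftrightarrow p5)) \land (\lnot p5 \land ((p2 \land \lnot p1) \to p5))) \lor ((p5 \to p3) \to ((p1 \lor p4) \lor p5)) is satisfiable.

Initial set: {T ((((p5 \land \lnot p2) \lor (p3 \leftrightarrow p5)) \land (\lnot p5 \land ((p2 \land \lnot p1) \to p5))) \lor ((p5 \to p3) \to ((p1 \lor p4) \lor p5)))}.
T ((((p5 \land \lnot p2) \lor (p3 \leftrightarrow p5)) \land (\lnot p5 \land ((p2 \land \lnot p1) \to p5))) \lor ((p5 \to p3) \to ((p1 \lor p4) \lor p5))): β-rule — branch into T (((p5 \land \lnot p2) \lor (p3 \leftrightarrow p5)) \land (\lnot p5 \land ((p2 \land \lnot p1) \to p5)))  //  T ((p5 \to p3) \to ((p1 \lor p4) \lor p5)).
  branch 1 (add T (((p5 \land \lnot p2) \lor (p3 \leftrightarrow p5)) \land (\lnot p5 \land ((p2 \land \lnot p1) \to p5)))):
    T (((p5 \land \lnot p2) \lor (p3 \leftrightarrow p5)) \land (\lnot p5 \land ((p2 \land \lnot p1) \to p5))): α-rule — add T ((p5 \land \lnot p2) \lor (p3 \leftrightarrow p5)), T (\lnot p5 \land ((p2 \land \lnot p1) \to p5)).
    T (\lnot p5 \land ((p2 \land \lnot p1) \to p5)): α-rule — add T \lnot p5, T ((p2 \land \lnot p1) \to p5).
    T ((p5 \land \lnot p2) \lor (p3 \leftrightarrow p5)): β-rule — branch into T (p5 \land \lnot p2)  //  T (p3 \leftrightarrow p5).
      branch 1.1 (add T (p5 \land \lnot p2)):
        T (p5 \land \lnot p2): α-rule — add T p5, T \lnot p2.
        × closes — contains both p5 and \lnot p5.
      branch 1.2 (add T (p3 \leftrightarrow p5)):
        T ((p2 \land \lnot p1) \to p5): β-rule — branch into F (p2 \land \lnot p1)  //  T p5.
          branch 1.2.1 (add F (p2 \land \lnot p1)):
            T (p3 \leftrightarrow p5): β-rule — branch into T p3, T p5  //  F p3, F p5.
              branch 1.2.1.1 (add T p3, T p5):
                × closes — contains both p5 and \lnot p5.
              branch 1.2.1.2 (add F p3, F p5):
                F (p2 \land \lnot p1): β-rule — branch into F p2  //  F \lnot p1.
                  branch 1.2.1.2.1 (add F p2):
                    ○ open, literals {p2=F, p3=F, p5=F}.
                  branch 1.2.1.2.2 (add F \lnot p1):
                    ○ open, literals {p1=T, p3=F, p5=F}.
          branch 1.2.2 (add T p5):
            × closes — contains both p5 and \lnot p5.
  branch 2 (add T ((p5 \to p3) \to ((p1 \lor p4) \lor p5))):
    T ((p5 \to p3) \to ((p1 \lor p4) \lor p5)): β-rule — branch into F (p5 \to p3)  //  T ((p1 \lor p4) \lor p5).
      branch 2.1 (add F (p5 \to p3)):
        F (p5 \to p3): α-rule — add T p5, F p3.
        ○ open, literals {p3=F, p5=T}.
      branch 2.2 (add T ((p1 \lor p4) \lor p5)):
        T ((p1 \lor p4) \lor p5): β-rule — branch into T (p1 \lor p4)  //  T p5.
          branch 2.2.1 (add T (p1 \lor p4)):
            T (p1 \lor p4): β-rule — branch into T p1  //  T p4.
              branch 2.2.1.1 (add T p1):
                ○ open, literals {p1=T}.
              branch 2.2.1.2 (add T p4):
                ○ open, literals {p4=T}.
          branch 2.2.2 (add T p5):
            ○ open, literals {p5=T}.
3 branches closed, 6 open.
An open branch gives a satisfying assignment: p2=F, p3=F, p5=F.

Satisfiable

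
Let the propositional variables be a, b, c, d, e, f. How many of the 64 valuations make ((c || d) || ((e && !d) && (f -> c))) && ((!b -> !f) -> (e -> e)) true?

Initial set: {(((c || d) || ((e && !d) && (f -> c))) && ((!b -> !f) -> (e -> e)))}.
(((c || d) || ((e && !d) && (f -> c))) && ((!b -> !f) -> (e -> e))): α-rule — add ((c || d) || ((e && !d) && (f -> c))), ((!b -> !f) -> (e -> e)).
((c || d) || ((e && !d) && (f -> c))): β-rule — branch into (c || d)  //  ((e && !d) && (f -> c)).
  branch 1 (add (c || d)):
    ((!b -> !f) -> (e -> e)): β-rule — branch into !(!b -> !f)  //  (e -> e).
      branch 1.1 (add !(!b -> !f)):
        !(!b -> !f): α-rule — add !b, !!f.
        (c || d): β-rule — branch into c  //  d.
          branch 1.1.1 (add c):
            ○ open, literals {b=0, c=1, f=1}.
          branch 1.1.2 (add d):
            ○ open, literals {b=0, d=1, f=1}.
      branch 1.2 (add (e -> e)):
        (c || d): β-rule — branch into c  //  d.
          branch 1.2.1 (add c):
            (e -> e): β-rule — branch into !e  //  e.
              branch 1.2.1.1 (add !e):
                ○ open, literals {c=1, e=0}.
              branch 1.2.1.2 (add e):
                ○ open, literals {c=1, e=1}.
          branch 1.2.2 (add d):
            (e -> e): β-rule — branch into !e  //  e.
              branch 1.2.2.1 (add !e):
                ○ open, literals {d=1, e=0}.
              branch 1.2.2.2 (add e):
                ○ open, literals {d=1, e=1}.
  branch 2 (add ((e && !d) && (f -> c))):
    ((e && !d) && (f -> c)): α-rule — add (e && !d), (f -> c).
    (e && !d): α-rule — add e, !d.
    ((!b -> !f) -> (e -> e)): β-rule — branch into !(!b -> !f)  //  (e -> e).
      branch 2.1 (add !(!b -> !f)):
        !(!b -> !f): α-rule — add !b, !!f.
        (f -> c): β-rule — branch into !f  //  c.
          branch 2.1.1 (add !f):
            × closes — contains both f and !f.
          branch 2.1.2 (add c):
            ○ open, literals {b=0, c=1, d=0, e=1, f=1}.
      branch 2.2 (add (e -> e)):
        (f -> c): β-rule — branch into !f  //  c.
          branch 2.2.1 (add !f):
            (e -> e): β-rule — branch into !e  //  e.
              branch 2.2.1.1 (add !e):
                × closes — contains both e and !e.
              branch 2.2.1.2 (add e):
                ○ open, literals {d=0, e=1, f=0}.
          branch 2.2.2 (add c):
            (e -> e): β-rule — branch into !e  //  e.
              branch 2.2.2.1 (add !e):
                × closes — contains both e and !e.
              branch 2.2.2.2 (add e):
                ○ open, literals {c=1, d=0, e=1}.
3 branches closed, 9 open.
Each open branch fixes some atoms; the unmentioned ones are free. Counting distinct full assignments: branch {b=0, c=1, f=1} (a, d, e) contributes 8 new; branch {b=0, d=1, f=1} (a, c, e) contributes 4 new; branch {c=1, e=0} (a, b, d, f) contributes 12 new; branch {c=1, e=1} (a, b, d, f) contributes 12 new; branch {d=1, e=0} (a, b, c, f) contributes 6 new; branch {d=1, e=1} (a, b, c, f) contributes 6 new; branch {b=0, c=1, d=0, e=1, f=1} (a) contributes 0 new; branch {d=0, e=1, f=0} (a, b, c) contributes 4 new; branch {c=1, d=0, e=1} (a, b, f) contributes 0 new. Total: 52.

52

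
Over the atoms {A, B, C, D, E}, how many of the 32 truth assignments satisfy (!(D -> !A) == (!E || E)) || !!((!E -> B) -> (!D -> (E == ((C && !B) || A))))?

27

Initial set: {((!(D -> !A) == (!E || E)) || !!((!E -> B) -> (!D -> (E == ((C && !B) || A)))))}.
((!(D -> !A) == (!E || E)) || !!((!E -> B) -> (!D -> (E == ((C && !B) || A))))): β-rule — branch into (!(D -> !A) == (!E || E))  //  !!((!E -> B) -> (!D -> (E == ((C && !B) || A)))).
  branch 1 (add (!(D -> !A) == (!E || E))):
    (!(D -> !A) == (!E || E)): β-rule — branch into !(D -> !A), (!E || E)  //  !!(D -> !A), !(!E || E).
      branch 1.1 (add !(D -> !A), (!E || E)):
        !(D -> !A): α-rule — add D, !!A.
        (!E || E): β-rule — branch into !E  //  E.
          branch 1.1.1 (add !E):
            ○ open, literals {A=true, D=true, E=false}.
          branch 1.1.2 (add E):
            ○ open, literals {A=true, D=true, E=true}.
      branch 1.2 (add !!(D -> !A), !(!E || E)):
        !(!E || E): α-rule — add !!E, !E.
        × closes — contains both E and !E.
  branch 2 (add !!((!E -> B) -> (!D -> (E == ((C && !B) || A))))):
    !!((!E -> B) -> (!D -> (E == ((C && !B) || A)))): drop double negation, giving ((!E -> B) -> (!D -> (E == ((C && !B) || A)))).
    ((!E -> B) -> (!D -> (E == ((C && !B) || A)))): β-rule — branch into !(!E -> B)  //  (!D -> (E == ((C && !B) || A))).
      branch 2.1 (add !(!E -> B)):
        !(!E -> B): α-rule — add !E, !B.
        ○ open, literals {B=false, E=false}.
      branch 2.2 (add (!D -> (E == ((C && !B) || A)))):
        (!D -> (E == ((C && !B) || A))): β-rule — branch into !!D  //  (E == ((C && !B) || A)).
          branch 2.2.1 (add !!D):
            ○ open, literals {D=true}.
          branch 2.2.2 (add (E == ((C && !B) || A))):
            (E == ((C && !B) || A)): β-rule — branch into E, ((C && !B) || A)  //  !E, !((C && !B) || A).
              branch 2.2.2.1 (add E, ((C && !B) || A)):
                ((C && !B) || A): β-rule — branch into (C && !B)  //  A.
                  branch 2.2.2.1.1 (add (C && !B)):
                    (C && !B): α-rule — add C, !B.
                    ○ open, literals {B=false, C=true, E=true}.
                  branch 2.2.2.1.2 (add A):
                    ○ open, literals {A=true, E=true}.
              branch 2.2.2.2 (add !E, !((C && !B) || A)):
                !((C && !B) || A): α-rule — add !(C && !B), !A.
                !(C && !B): β-rule — branch into !C  //  !!B.
                  branch 2.2.2.2.1 (add !C):
                    ○ open, literals {A=false, C=false, E=false}.
                  branch 2.2.2.2.2 (add !!B):
                    ○ open, literals {A=false, B=true, E=false}.
1 branch closed, 8 open.
Each open branch fixes some atoms; the unmentioned ones are free. Counting distinct full assignments: branch {A=true, D=true, E=false} (B, C) contributes 4 new; branch {A=true, D=true, E=true} (B, C) contributes 4 new; branch {B=false, E=false} (A, C, D) contributes 6 new; branch {D=true} (A, B, C, E) contributes 6 new; branch {B=false, C=true, E=true} (A, D) contributes 2 new; branch {A=true, E=true} (B, C, D) contributes 3 new; branch {A=false, C=false, E=false} (B, D) contributes 1 new; branch {A=false, B=true, E=false} (C, D) contributes 1 new. Total: 27.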